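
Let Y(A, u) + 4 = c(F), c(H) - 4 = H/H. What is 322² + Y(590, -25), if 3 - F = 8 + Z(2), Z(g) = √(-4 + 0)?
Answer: 103685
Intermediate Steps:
Z(g) = 2*I (Z(g) = √(-4) = 2*I)
F = -5 - 2*I (F = 3 - (8 + 2*I) = 3 + (-8 - 2*I) = -5 - 2*I ≈ -5.0 - 2.0*I)
c(H) = 5 (c(H) = 4 + H/H = 4 + 1 = 5)
Y(A, u) = 1 (Y(A, u) = -4 + 5 = 1)
322² + Y(590, -25) = 322² + 1 = 103684 + 1 = 103685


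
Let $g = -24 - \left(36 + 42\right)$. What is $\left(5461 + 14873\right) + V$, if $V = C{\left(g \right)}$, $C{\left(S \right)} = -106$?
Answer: $20228$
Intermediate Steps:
$g = -102$ ($g = -24 - 78 = -102$)
$V = -106$
$\left(5461 + 14873\right) + V = \left(5461 + 14873\right) - 106 = 20334 - 106 = 20228$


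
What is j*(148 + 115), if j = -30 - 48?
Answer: -20514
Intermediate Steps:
j = -78
j*(148 + 115) = -78*(148 + 115) = -78*263 = -20514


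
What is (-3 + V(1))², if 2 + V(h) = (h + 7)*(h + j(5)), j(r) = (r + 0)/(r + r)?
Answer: 49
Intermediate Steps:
j(r) = ½ (j(r) = r/((2*r)) = r*(1/(2*r)) = ½)
V(h) = -2 + (½ + h)*(7 + h) (V(h) = -2 + (h + 7)*(h + ½) = -2 + (7 + h)*(½ + h) = -2 + (½ + h)*(7 + h))
(-3 + V(1))² = (-3 + (3/2 + 1² + (15/2)*1))² = (-3 + (3/2 + 1 + 15/2))² = (-3 + 10)² = 7² = 49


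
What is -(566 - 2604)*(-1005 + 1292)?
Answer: 584906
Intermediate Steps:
-(566 - 2604)*(-1005 + 1292) = -(-2038)*287 = -1*(-584906) = 584906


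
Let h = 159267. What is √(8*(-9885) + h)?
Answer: √80187 ≈ 283.17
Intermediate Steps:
√(8*(-9885) + h) = √(8*(-9885) + 159267) = √(-79080 + 159267) = √80187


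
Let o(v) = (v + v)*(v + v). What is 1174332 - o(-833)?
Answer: -1601224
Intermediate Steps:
o(v) = 4*v² (o(v) = (2*v)*(2*v) = 4*v²)
1174332 - o(-833) = 1174332 - 4*(-833)² = 1174332 - 4*693889 = 1174332 - 1*2775556 = 1174332 - 2775556 = -1601224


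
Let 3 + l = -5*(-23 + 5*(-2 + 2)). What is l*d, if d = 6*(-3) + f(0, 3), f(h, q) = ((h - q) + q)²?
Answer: -2016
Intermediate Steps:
f(h, q) = h²
d = -18 (d = 6*(-3) + 0² = -18 + 0 = -18)
l = 112 (l = -3 - 5*(-23 + 5*(-2 + 2)) = -3 - 5*(-23 + 5*0) = -3 - 5*(-23 + 0) = -3 - 5*(-23) = -3 + 115 = 112)
l*d = 112*(-18) = -2016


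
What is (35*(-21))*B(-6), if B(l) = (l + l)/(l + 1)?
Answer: -1764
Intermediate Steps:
B(l) = 2*l/(1 + l) (B(l) = (2*l)/(1 + l) = 2*l/(1 + l))
(35*(-21))*B(-6) = (35*(-21))*(2*(-6)/(1 - 6)) = -1470*(-6)/(-5) = -1470*(-6)*(-1)/5 = -735*12/5 = -1764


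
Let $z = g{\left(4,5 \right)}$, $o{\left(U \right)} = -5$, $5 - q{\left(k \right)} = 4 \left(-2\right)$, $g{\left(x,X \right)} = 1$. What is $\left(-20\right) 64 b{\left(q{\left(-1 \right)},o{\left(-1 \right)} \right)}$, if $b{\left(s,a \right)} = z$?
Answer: $-1280$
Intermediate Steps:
$q{\left(k \right)} = 13$ ($q{\left(k \right)} = 5 - 4 \left(-2\right) = 5 - -8 = 5 + 8 = 13$)
$z = 1$
$b{\left(s,a \right)} = 1$
$\left(-20\right) 64 b{\left(q{\left(-1 \right)},o{\left(-1 \right)} \right)} = \left(-20\right) 64 \cdot 1 = \left(-1280\right) 1 = -1280$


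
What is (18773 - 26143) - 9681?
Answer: -17051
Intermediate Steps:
(18773 - 26143) - 9681 = -7370 - 9681 = -17051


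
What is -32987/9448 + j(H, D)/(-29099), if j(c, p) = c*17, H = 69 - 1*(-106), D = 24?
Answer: -141142359/39275336 ≈ -3.5937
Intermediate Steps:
H = 175 (H = 69 + 106 = 175)
j(c, p) = 17*c
-32987/9448 + j(H, D)/(-29099) = -32987/9448 + (17*175)/(-29099) = -32987*1/9448 + 2975*(-1/29099) = -32987/9448 - 425/4157 = -141142359/39275336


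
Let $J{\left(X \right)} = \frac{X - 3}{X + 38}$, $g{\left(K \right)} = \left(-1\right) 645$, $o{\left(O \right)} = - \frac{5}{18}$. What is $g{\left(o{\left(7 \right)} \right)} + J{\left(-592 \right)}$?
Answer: $- \frac{356735}{554} \approx -643.93$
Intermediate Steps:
$o{\left(O \right)} = - \frac{5}{18}$ ($o{\left(O \right)} = \left(-5\right) \frac{1}{18} = - \frac{5}{18}$)
$g{\left(K \right)} = -645$
$J{\left(X \right)} = \frac{-3 + X}{38 + X}$
$g{\left(o{\left(7 \right)} \right)} + J{\left(-592 \right)} = -645 + \frac{-3 - 592}{38 - 592} = -645 + \frac{1}{-554} \left(-595\right) = -645 - - \frac{595}{554} = -645 + \frac{595}{554} = - \frac{356735}{554}$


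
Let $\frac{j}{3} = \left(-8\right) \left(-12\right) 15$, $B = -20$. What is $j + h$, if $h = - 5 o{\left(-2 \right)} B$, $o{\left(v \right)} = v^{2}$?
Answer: $4720$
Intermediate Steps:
$j = 4320$ ($j = 3 \left(-8\right) \left(-12\right) 15 = 3 \cdot 96 \cdot 15 = 3 \cdot 1440 = 4320$)
$h = 400$ ($h = - 5 \left(-2\right)^{2} \left(-20\right) = \left(-5\right) 4 \left(-20\right) = \left(-20\right) \left(-20\right) = 400$)
$j + h = 4320 + 400 = 4720$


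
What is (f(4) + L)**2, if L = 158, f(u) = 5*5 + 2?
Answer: 34225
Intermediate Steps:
f(u) = 27 (f(u) = 25 + 2 = 27)
(f(4) + L)**2 = (27 + 158)**2 = 185**2 = 34225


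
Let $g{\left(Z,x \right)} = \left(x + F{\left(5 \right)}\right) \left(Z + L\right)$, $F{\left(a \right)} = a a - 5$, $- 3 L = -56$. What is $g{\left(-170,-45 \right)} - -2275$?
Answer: $\frac{18175}{3} \approx 6058.3$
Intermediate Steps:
$L = \frac{56}{3}$ ($L = \left(- \frac{1}{3}\right) \left(-56\right) = \frac{56}{3} \approx 18.667$)
$F{\left(a \right)} = -5 + a^{2}$ ($F{\left(a \right)} = a^{2} - 5 = -5 + a^{2}$)
$g{\left(Z,x \right)} = \left(20 + x\right) \left(\frac{56}{3} + Z\right)$ ($g{\left(Z,x \right)} = \left(x - \left(5 - 5^{2}\right)\right) \left(Z + \frac{56}{3}\right) = \left(x + \left(-5 + 25\right)\right) \left(\frac{56}{3} + Z\right) = \left(x + 20\right) \left(\frac{56}{3} + Z\right) = \left(20 + x\right) \left(\frac{56}{3} + Z\right)$)
$g{\left(-170,-45 \right)} - -2275 = \left(\frac{1120}{3} + 20 \left(-170\right) + \frac{56}{3} \left(-45\right) - -7650\right) - -2275 = \left(\frac{1120}{3} - 3400 - 840 + 7650\right) + 2275 = \frac{11350}{3} + 2275 = \frac{18175}{3}$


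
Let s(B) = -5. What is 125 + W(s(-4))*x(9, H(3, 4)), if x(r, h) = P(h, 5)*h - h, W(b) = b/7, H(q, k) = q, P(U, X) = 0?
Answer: 890/7 ≈ 127.14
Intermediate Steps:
W(b) = b/7 (W(b) = b*(⅐) = b/7)
x(r, h) = -h (x(r, h) = 0*h - h = 0 - h = -h)
125 + W(s(-4))*x(9, H(3, 4)) = 125 + ((⅐)*(-5))*(-1*3) = 125 - 5/7*(-3) = 125 + 15/7 = 890/7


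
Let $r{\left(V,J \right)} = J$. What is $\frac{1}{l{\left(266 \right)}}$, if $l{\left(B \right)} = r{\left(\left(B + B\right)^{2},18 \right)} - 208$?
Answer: $- \frac{1}{190} \approx -0.0052632$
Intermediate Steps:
$l{\left(B \right)} = -190$ ($l{\left(B \right)} = 18 - 208 = -190$)
$\frac{1}{l{\left(266 \right)}} = \frac{1}{-190} = - \frac{1}{190}$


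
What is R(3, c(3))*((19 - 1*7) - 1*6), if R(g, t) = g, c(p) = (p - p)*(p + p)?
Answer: 18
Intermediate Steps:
c(p) = 0 (c(p) = 0*(2*p) = 0)
R(3, c(3))*((19 - 1*7) - 1*6) = 3*((19 - 1*7) - 1*6) = 3*((19 - 7) - 6) = 3*(12 - 6) = 3*6 = 18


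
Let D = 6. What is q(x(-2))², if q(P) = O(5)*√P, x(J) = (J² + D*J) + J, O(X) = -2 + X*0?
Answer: -40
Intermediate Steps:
O(X) = -2 (O(X) = -2 + 0 = -2)
x(J) = J² + 7*J (x(J) = (J² + 6*J) + J = J² + 7*J)
q(P) = -2*√P
q(x(-2))² = (-2*I*√2*√(7 - 2))² = (-2*I*√10)² = -40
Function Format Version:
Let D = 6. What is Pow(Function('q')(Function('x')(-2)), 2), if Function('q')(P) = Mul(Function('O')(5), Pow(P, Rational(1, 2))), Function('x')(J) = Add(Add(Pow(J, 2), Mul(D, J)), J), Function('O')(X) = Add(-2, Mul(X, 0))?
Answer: -40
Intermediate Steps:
Function('O')(X) = -2 (Function('O')(X) = Add(-2, 0) = -2)
Function('x')(J) = Add(Pow(J, 2), Mul(7, J)) (Function('x')(J) = Add(Add(Pow(J, 2), Mul(6, J)), J) = Add(Pow(J, 2), Mul(7, J)))
Function('q')(P) = Mul(-2, Pow(P, Rational(1, 2)))
Pow(Function('q')(Function('x')(-2)), 2) = Pow(Mul(-2, Pow(Mul(-2, Add(7, -2)), Rational(1, 2))), 2) = Pow(Mul(-2, Pow(Mul(-2, 5), Rational(1, 2))), 2) = Pow(Mul(-2, Pow(-10, Rational(1, 2))), 2) = Pow(Mul(-2, Mul(I, Pow(10, Rational(1, 2)))), 2) = Pow(Mul(-2, I, Pow(10, Rational(1, 2))), 2) = -40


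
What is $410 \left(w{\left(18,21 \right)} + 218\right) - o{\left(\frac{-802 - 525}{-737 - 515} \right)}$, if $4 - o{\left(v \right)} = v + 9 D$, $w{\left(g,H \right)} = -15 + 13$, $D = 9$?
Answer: $\frac{110974851}{1252} \approx 88638.0$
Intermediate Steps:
$w{\left(g,H \right)} = -2$
$o{\left(v \right)} = -77 - v$ ($o{\left(v \right)} = 4 - \left(v + 9 \cdot 9\right) = 4 - \left(v + 81\right) = 4 - \left(81 + v\right) = -77 - v$)
$410 \left(w{\left(18,21 \right)} + 218\right) - o{\left(\frac{-802 - 525}{-737 - 515} \right)} = 410 \left(-2 + 218\right) - \left(-77 - \frac{-802 - 525}{-737 - 515}\right) = 410 \cdot 216 - \left(-77 - - \frac{1327}{-1252}\right) = 88560 - \left(-77 - \left(-1327\right) \left(- \frac{1}{1252}\right)\right) = 88560 - \left(-77 - \frac{1327}{1252}\right) = 88560 - - \frac{97731}{1252} = 88560 + \frac{97731}{1252} = \frac{110974851}{1252}$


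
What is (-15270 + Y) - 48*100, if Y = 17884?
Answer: -2186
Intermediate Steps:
(-15270 + Y) - 48*100 = (-15270 + 17884) - 48*100 = 2614 - 4800 = -2186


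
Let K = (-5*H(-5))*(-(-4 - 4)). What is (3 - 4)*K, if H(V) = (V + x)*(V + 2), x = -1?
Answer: 720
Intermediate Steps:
H(V) = (-1 + V)*(2 + V) (H(V) = (V - 1)*(V + 2) = (-1 + V)*(2 + V))
K = -720 (K = (-5*(-2 - 5 + (-5)²))*(-(-4 - 4)) = (-5*(-2 - 5 + 25))*(-1*(-8)) = -5*18*8 = -90*8 = -720)
(3 - 4)*K = (3 - 4)*(-720) = -1*(-720) = 720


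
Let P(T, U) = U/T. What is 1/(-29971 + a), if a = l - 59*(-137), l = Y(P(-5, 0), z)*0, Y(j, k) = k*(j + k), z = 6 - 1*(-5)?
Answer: -1/21888 ≈ -4.5687e-5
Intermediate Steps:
z = 11 (z = 6 + 5 = 11)
l = 0 (l = (11*(0/(-5) + 11))*0 = (11*(0*(-1/5) + 11))*0 = (11*(0 + 11))*0 = (11*11)*0 = 121*0 = 0)
a = 8083 (a = 0 - 59*(-137) = 0 + 8083 = 8083)
1/(-29971 + a) = 1/(-29971 + 8083) = 1/(-21888) = -1/21888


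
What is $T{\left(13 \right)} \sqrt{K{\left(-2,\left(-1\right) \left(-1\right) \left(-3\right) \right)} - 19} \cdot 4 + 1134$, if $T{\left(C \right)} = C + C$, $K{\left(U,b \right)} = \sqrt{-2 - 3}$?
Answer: $1134 + 104 \sqrt{-19 + i \sqrt{5}} \approx 1160.6 + 454.11 i$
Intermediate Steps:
$K{\left(U,b \right)} = i \sqrt{5}$ ($K{\left(U,b \right)} = \sqrt{-5} = i \sqrt{5}$)
$T{\left(C \right)} = 2 C$
$T{\left(13 \right)} \sqrt{K{\left(-2,\left(-1\right) \left(-1\right) \left(-3\right) \right)} - 19} \cdot 4 + 1134 = 2 \cdot 13 \sqrt{i \sqrt{5} - 19} \cdot 4 + 1134 = 26 \sqrt{-19 + i \sqrt{5}} \cdot 4 + 1134 = 26 \cdot 4 \sqrt{-19 + i \sqrt{5}} + 1134 = 104 \sqrt{-19 + i \sqrt{5}} + 1134 = 1134 + 104 \sqrt{-19 + i \sqrt{5}}$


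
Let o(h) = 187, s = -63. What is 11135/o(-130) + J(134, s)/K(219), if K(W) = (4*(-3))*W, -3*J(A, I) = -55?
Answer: 5163415/86724 ≈ 59.538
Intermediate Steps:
J(A, I) = 55/3 (J(A, I) = -⅓*(-55) = 55/3)
K(W) = -12*W
11135/o(-130) + J(134, s)/K(219) = 11135/187 + 55/(3*((-12*219))) = 11135*(1/187) + (55/3)/(-2628) = 655/11 + (55/3)*(-1/2628) = 655/11 - 55/7884 = 5163415/86724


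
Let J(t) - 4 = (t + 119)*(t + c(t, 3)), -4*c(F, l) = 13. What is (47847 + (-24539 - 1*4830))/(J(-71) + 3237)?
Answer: -18478/323 ≈ -57.207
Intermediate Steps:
c(F, l) = -13/4 (c(F, l) = -¼*13 = -13/4)
J(t) = 4 + (119 + t)*(-13/4 + t) (J(t) = 4 + (t + 119)*(t - 13/4) = 4 + (119 + t)*(-13/4 + t))
(47847 + (-24539 - 1*4830))/(J(-71) + 3237) = (47847 + (-24539 - 1*4830))/((-1531/4 + (-71)² + (463/4)*(-71)) + 3237) = (47847 + (-24539 - 4830))/((-1531/4 + 5041 - 32873/4) + 3237) = (47847 - 29369)/(-3560 + 3237) = 18478/(-323) = 18478*(-1/323) = -18478/323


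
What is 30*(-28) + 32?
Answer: -808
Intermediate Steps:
30*(-28) + 32 = -840 + 32 = -808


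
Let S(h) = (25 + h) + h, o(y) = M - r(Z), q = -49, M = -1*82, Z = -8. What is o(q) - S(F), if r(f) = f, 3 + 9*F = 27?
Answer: -313/3 ≈ -104.33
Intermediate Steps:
F = 8/3 (F = -⅓ + (⅑)*27 = -⅓ + 3 = 8/3 ≈ 2.6667)
M = -82
o(y) = -74 (o(y) = -82 - 1*(-8) = -82 + 8 = -74)
S(h) = 25 + 2*h
o(q) - S(F) = -74 - (25 + 2*(8/3)) = -74 - (25 + 16/3) = -74 - 1*91/3 = -74 - 91/3 = -313/3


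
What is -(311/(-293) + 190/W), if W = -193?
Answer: 115693/56549 ≈ 2.0459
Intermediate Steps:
-(311/(-293) + 190/W) = -(311/(-293) + 190/(-193)) = -(311*(-1/293) + 190*(-1/193)) = -(-311/293 - 190/193) = -1*(-115693/56549) = 115693/56549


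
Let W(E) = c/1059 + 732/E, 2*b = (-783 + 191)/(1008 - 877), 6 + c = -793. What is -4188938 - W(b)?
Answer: -328244868775/78366 ≈ -4.1886e+6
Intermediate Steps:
c = -799 (c = -6 - 793 = -799)
b = -296/131 (b = ((-783 + 191)/(1008 - 877))/2 = (-592/131)/2 = (-592*1/131)/2 = (½)*(-592/131) = -296/131 ≈ -2.2595)
W(E) = -799/1059 + 732/E
-4188938 - W(b) = -4188938 - (-799/1059 + 732/(-296/131)) = -4188938 - (-799/1059 + 732*(-131/296)) = -4188938 - (-799/1059 - 23973/74) = -4188938 - 1*(-25446533/78366) = -4188938 + 25446533/78366 = -328244868775/78366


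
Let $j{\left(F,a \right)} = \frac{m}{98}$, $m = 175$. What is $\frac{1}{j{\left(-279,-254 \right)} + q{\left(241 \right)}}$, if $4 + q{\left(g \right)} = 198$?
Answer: $\frac{14}{2741} \approx 0.0051076$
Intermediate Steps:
$q{\left(g \right)} = 194$ ($q{\left(g \right)} = -4 + 198 = 194$)
$j{\left(F,a \right)} = \frac{25}{14}$ ($j{\left(F,a \right)} = \frac{175}{98} = 175 \cdot \frac{1}{98} = \frac{25}{14}$)
$\frac{1}{j{\left(-279,-254 \right)} + q{\left(241 \right)}} = \frac{1}{\frac{25}{14} + 194} = \frac{1}{\frac{2741}{14}} = \frac{14}{2741}$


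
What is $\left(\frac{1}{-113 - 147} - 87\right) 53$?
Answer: $- \frac{1198913}{260} \approx -4611.2$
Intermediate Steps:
$\left(\frac{1}{-113 - 147} - 87\right) 53 = \left(\frac{1}{-260} - 87\right) 53 = \left(- \frac{1}{260} - 87\right) 53 = \left(- \frac{22621}{260}\right) 53 = - \frac{1198913}{260}$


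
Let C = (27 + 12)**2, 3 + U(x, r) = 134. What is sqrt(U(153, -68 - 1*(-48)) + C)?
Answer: 2*sqrt(413) ≈ 40.645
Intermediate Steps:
U(x, r) = 131 (U(x, r) = -3 + 134 = 131)
C = 1521 (C = 39**2 = 1521)
sqrt(U(153, -68 - 1*(-48)) + C) = sqrt(131 + 1521) = sqrt(1652) = 2*sqrt(413)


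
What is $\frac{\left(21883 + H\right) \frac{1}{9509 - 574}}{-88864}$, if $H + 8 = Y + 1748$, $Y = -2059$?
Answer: $- \frac{5391}{198499960} \approx -2.7159 \cdot 10^{-5}$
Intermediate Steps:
$H = -319$ ($H = -8 + \left(-2059 + 1748\right) = -8 - 311 = -319$)
$\frac{\left(21883 + H\right) \frac{1}{9509 - 574}}{-88864} = \frac{\left(21883 - 319\right) \frac{1}{9509 - 574}}{-88864} = \frac{21564}{8935} \left(- \frac{1}{88864}\right) = - \frac{5391}{198499960}$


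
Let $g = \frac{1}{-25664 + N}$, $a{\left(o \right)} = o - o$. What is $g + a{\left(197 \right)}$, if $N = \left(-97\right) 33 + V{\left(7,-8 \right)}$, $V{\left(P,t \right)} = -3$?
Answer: $- \frac{1}{28868} \approx -3.464 \cdot 10^{-5}$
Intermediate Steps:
$a{\left(o \right)} = 0$
$N = -3204$ ($N = \left(-97\right) 33 - 3 = -3201 - 3 = -3204$)
$g = - \frac{1}{28868}$ ($g = \frac{1}{-25664 - 3204} = \frac{1}{-28868} = - \frac{1}{28868} \approx -3.464 \cdot 10^{-5}$)
$g + a{\left(197 \right)} = - \frac{1}{28868} + 0 = - \frac{1}{28868}$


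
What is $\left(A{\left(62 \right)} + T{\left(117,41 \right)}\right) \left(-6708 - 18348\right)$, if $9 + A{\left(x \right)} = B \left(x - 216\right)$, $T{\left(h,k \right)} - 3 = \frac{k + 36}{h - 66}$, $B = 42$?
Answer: $\frac{2756970144}{17} \approx 1.6217 \cdot 10^{8}$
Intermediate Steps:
$T{\left(h,k \right)} = 3 + \frac{36 + k}{-66 + h}$ ($T{\left(h,k \right)} = 3 + \frac{k + 36}{h - 66} = 3 + \frac{36 + k}{-66 + h}$)
$A{\left(x \right)} = -9081 + 42 x$ ($A{\left(x \right)} = -9 + 42 \left(x - 216\right) = -9 + 42 \left(-216 + x\right) = -9 + \left(-9072 + 42 x\right) = -9081 + 42 x$)
$\left(A{\left(62 \right)} + T{\left(117,41 \right)}\right) \left(-6708 - 18348\right) = \left(\left(-9081 + 42 \cdot 62\right) + \frac{-162 + 41 + 3 \cdot 117}{-66 + 117}\right) \left(-6708 - 18348\right) = \left(\left(-9081 + 2604\right) + \frac{-162 + 41 + 351}{51}\right) \left(-25056\right) = \left(-6477 + \frac{1}{51} \cdot 230\right) \left(-25056\right) = \left(-6477 + \frac{230}{51}\right) \left(-25056\right) = \left(- \frac{330097}{51}\right) \left(-25056\right) = \frac{2756970144}{17}$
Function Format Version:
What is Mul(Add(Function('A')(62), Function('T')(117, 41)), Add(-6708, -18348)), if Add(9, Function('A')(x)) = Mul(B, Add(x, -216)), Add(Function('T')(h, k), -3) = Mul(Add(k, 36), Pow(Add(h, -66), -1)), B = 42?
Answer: Rational(2756970144, 17) ≈ 1.6217e+8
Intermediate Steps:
Function('T')(h, k) = Add(3, Mul(Pow(Add(-66, h), -1), Add(36, k))) (Function('T')(h, k) = Add(3, Mul(Add(k, 36), Pow(Add(h, -66), -1))) = Add(3, Mul(Add(36, k), Pow(Add(-66, h), -1))) = Add(3, Mul(Pow(Add(-66, h), -1), Add(36, k))))
Function('A')(x) = Add(-9081, Mul(42, x)) (Function('A')(x) = Add(-9, Mul(42, Add(x, -216))) = Add(-9, Mul(42, Add(-216, x))) = Add(-9, Add(-9072, Mul(42, x))) = Add(-9081, Mul(42, x)))
Mul(Add(Function('A')(62), Function('T')(117, 41)), Add(-6708, -18348)) = Mul(Add(Add(-9081, Mul(42, 62)), Mul(Pow(Add(-66, 117), -1), Add(-162, 41, Mul(3, 117)))), Add(-6708, -18348)) = Mul(Add(Add(-9081, 2604), Mul(Pow(51, -1), Add(-162, 41, 351))), -25056) = Mul(Add(-6477, Mul(Rational(1, 51), 230)), -25056) = Mul(Add(-6477, Rational(230, 51)), -25056) = Mul(Rational(-330097, 51), -25056) = Rational(2756970144, 17)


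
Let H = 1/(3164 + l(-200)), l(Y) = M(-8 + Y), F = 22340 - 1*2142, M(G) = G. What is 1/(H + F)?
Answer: 2956/59705289 ≈ 4.9510e-5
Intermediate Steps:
F = 20198 (F = 22340 - 2142 = 20198)
l(Y) = -8 + Y
H = 1/2956 (H = 1/(3164 + (-8 - 200)) = 1/(3164 - 208) = 1/2956 ≈ 0.00033830)
1/(H + F) = 1/(1/2956 + 20198) = 1/(59705289/2956) = 2956/59705289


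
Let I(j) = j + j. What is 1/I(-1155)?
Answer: -1/2310 ≈ -0.00043290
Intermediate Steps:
I(j) = 2*j
1/I(-1155) = 1/(2*(-1155)) = 1/(-2310) = -1/2310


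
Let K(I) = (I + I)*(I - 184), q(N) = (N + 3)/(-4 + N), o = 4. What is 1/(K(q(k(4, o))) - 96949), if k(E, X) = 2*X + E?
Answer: -32/3124223 ≈ -1.0243e-5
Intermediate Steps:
k(E, X) = E + 2*X
q(N) = (3 + N)/(-4 + N)
K(I) = 2*I*(-184 + I) (K(I) = (2*I)*(-184 + I) = 2*I*(-184 + I))
1/(K(q(k(4, o))) - 96949) = 1/(2*((3 + (4 + 2*4))/(-4 + (4 + 2*4)))*(-184 + (3 + (4 + 2*4))/(-4 + (4 + 2*4))) - 96949) = 1/(2*((3 + (4 + 8))/(-4 + (4 + 8)))*(-184 + (3 + (4 + 8))/(-4 + (4 + 8))) - 96949) = 1/(2*((3 + 12)/(-4 + 12))*(-184 + (3 + 12)/(-4 + 12)) - 96949) = 1/(2*(15/8)*(-184 + 15/8) - 96949) = 1/(2*(15/8)*(-1457/8) - 96949) = 1/(-21855/32 - 96949) = 1/(-3124223/32) = -32/3124223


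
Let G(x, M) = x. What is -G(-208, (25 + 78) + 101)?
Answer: 208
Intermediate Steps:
-G(-208, (25 + 78) + 101) = -1*(-208) = 208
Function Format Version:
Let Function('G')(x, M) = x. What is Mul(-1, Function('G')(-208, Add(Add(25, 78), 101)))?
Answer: 208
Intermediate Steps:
Mul(-1, Function('G')(-208, Add(Add(25, 78), 101))) = Mul(-1, -208) = 208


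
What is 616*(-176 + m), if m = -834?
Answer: -622160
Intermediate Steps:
616*(-176 + m) = 616*(-176 - 834) = 616*(-1010) = -622160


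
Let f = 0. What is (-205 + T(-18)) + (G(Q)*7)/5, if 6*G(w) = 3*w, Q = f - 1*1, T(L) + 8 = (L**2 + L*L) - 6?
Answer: 4283/10 ≈ 428.30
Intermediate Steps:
T(L) = -14 + 2*L**2 (T(L) = -8 + ((L**2 + L*L) - 6) = -8 + ((L**2 + L**2) - 6) = -8 + (2*L**2 - 6) = -8 + (-6 + 2*L**2) = -14 + 2*L**2)
Q = -1 (Q = 0 - 1*1 = 0 - 1 = -1)
G(w) = w/2 (G(w) = (3*w)/6 = w/2)
(-205 + T(-18)) + (G(Q)*7)/5 = (-205 + (-14 + 2*(-18)**2)) + (((1/2)*(-1))*7)/5 = (-205 + (-14 + 2*324)) - 1/2*7*(1/5) = (-205 + (-14 + 648)) - 7/2*1/5 = (-205 + 634) - 7/10 = 429 - 7/10 = 4283/10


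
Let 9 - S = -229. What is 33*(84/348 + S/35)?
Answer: 33693/145 ≈ 232.37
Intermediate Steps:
S = 238 (S = 9 - 1*(-229) = 9 + 229 = 238)
33*(84/348 + S/35) = 33*(84/348 + 238/35) = 33*(84*(1/348) + 238*(1/35)) = 33*(7/29 + 34/5) = 33*(1021/145) = 33693/145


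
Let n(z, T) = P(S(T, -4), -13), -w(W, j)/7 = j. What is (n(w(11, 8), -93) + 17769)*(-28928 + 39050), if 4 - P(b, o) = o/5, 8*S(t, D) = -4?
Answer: 899623116/5 ≈ 1.7992e+8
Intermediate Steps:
S(t, D) = -½ (S(t, D) = (⅛)*(-4) = -½)
w(W, j) = -7*j
P(b, o) = 4 - o/5
n(z, T) = 33/5 (n(z, T) = 4 - ⅕*(-13) = 4 + 13/5 = 33/5)
(n(w(11, 8), -93) + 17769)*(-28928 + 39050) = (33/5 + 17769)*(-28928 + 39050) = (88878/5)*10122 = 899623116/5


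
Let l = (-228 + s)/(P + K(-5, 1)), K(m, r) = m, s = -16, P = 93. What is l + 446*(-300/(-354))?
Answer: 487001/1298 ≈ 375.19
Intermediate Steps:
l = -61/22 (l = (-228 - 16)/(93 - 5) = -244/88 = -244*1/88 = -61/22 ≈ -2.7727)
l + 446*(-300/(-354)) = -61/22 + 446*(-300/(-354)) = -61/22 + 446*(-300*(-1/354)) = -61/22 + 446*(50/59) = -61/22 + 22300/59 = 487001/1298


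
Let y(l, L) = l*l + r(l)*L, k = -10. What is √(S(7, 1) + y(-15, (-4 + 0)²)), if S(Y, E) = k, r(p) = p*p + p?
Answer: 5*√143 ≈ 59.791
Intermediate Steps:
r(p) = p + p² (r(p) = p² + p = p + p²)
S(Y, E) = -10
y(l, L) = l² + L*l*(1 + l) (y(l, L) = l*l + (l*(1 + l))*L = l² + L*l*(1 + l))
√(S(7, 1) + y(-15, (-4 + 0)²)) = √(-10 - 15*(-15 + (-4 + 0)²*(1 - 15))) = √(-10 - 15*(-15 + (-4)²*(-14))) = √(-10 - 15*(-15 + 16*(-14))) = √(-10 - 15*(-15 - 224)) = √(-10 - 15*(-239)) = √(-10 + 3585) = √3575 = 5*√143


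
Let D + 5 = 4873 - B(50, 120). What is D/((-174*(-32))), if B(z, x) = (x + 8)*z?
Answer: -383/1392 ≈ -0.27514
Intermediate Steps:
B(z, x) = z*(8 + x) (B(z, x) = (8 + x)*z = z*(8 + x))
D = -1532 (D = -5 + (4873 - 50*(8 + 120)) = -5 + (4873 - 50*128) = -5 + (4873 - 1*6400) = -5 + (4873 - 6400) = -5 - 1527 = -1532)
D/((-174*(-32))) = -1532/((-174*(-32))) = -1532/5568 = -1532*1/5568 = -383/1392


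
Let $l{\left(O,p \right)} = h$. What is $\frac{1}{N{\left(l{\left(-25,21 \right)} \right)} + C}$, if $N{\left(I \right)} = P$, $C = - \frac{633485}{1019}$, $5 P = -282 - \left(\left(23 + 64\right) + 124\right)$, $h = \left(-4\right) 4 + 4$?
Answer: $- \frac{5095}{3669792} \approx -0.0013884$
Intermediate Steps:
$h = -12$ ($h = -16 + 4 = -12$)
$l{\left(O,p \right)} = -12$
$P = - \frac{493}{5}$ ($P = \frac{-282 - \left(\left(23 + 64\right) + 124\right)}{5} = \frac{-282 - \left(87 + 124\right)}{5} = \frac{-282 - 211}{5} = \frac{1}{5} \left(-493\right) = - \frac{493}{5} \approx -98.6$)
$C = - \frac{633485}{1019}$ ($C = \left(-633485\right) \frac{1}{1019} = - \frac{633485}{1019} \approx -621.67$)
$N{\left(I \right)} = - \frac{493}{5}$
$\frac{1}{N{\left(l{\left(-25,21 \right)} \right)} + C} = \frac{1}{- \frac{493}{5} - \frac{633485}{1019}} = \frac{1}{- \frac{3669792}{5095}} = - \frac{5095}{3669792}$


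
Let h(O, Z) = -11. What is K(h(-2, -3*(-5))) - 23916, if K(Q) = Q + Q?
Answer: -23938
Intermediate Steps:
K(Q) = 2*Q
K(h(-2, -3*(-5))) - 23916 = 2*(-11) - 23916 = -22 - 23916 = -23938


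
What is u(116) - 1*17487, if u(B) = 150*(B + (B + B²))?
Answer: 2035713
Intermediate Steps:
u(B) = 150*B² + 300*B (u(B) = 150*(B² + 2*B) = 150*B² + 300*B)
u(116) - 1*17487 = 150*116*(2 + 116) - 1*17487 = 150*116*118 - 17487 = 2053200 - 17487 = 2035713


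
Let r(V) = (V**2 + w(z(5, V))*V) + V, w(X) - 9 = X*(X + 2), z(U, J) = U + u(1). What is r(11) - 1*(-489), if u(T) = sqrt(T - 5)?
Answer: 1061 + 264*I ≈ 1061.0 + 264.0*I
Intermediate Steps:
u(T) = sqrt(-5 + T)
z(U, J) = U + 2*I (z(U, J) = U + sqrt(-5 + 1) = U + sqrt(-4) = U + 2*I)
w(X) = 9 + X*(2 + X) (w(X) = 9 + X*(X + 2) = 9 + X*(2 + X))
r(V) = V + V**2 + V*(19 + (5 + 2*I)**2 + 4*I) (r(V) = (V**2 + (9 + (5 + 2*I)**2 + 2*(5 + 2*I))*V) + V = (V**2 + (9 + (5 + 2*I)**2 + (10 + 4*I))*V) + V = (V**2 + (19 + (5 + 2*I)**2 + 4*I)*V) + V = (V**2 + V*(19 + (5 + 2*I)**2 + 4*I)) + V = V + V**2 + V*(19 + (5 + 2*I)**2 + 4*I))
r(11) - 1*(-489) = 11*(41 + 11 + 24*I) - 1*(-489) = 11*(52 + 24*I) + 489 = (572 + 264*I) + 489 = 1061 + 264*I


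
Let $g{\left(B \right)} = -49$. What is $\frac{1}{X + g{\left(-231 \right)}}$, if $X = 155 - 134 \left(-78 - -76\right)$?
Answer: $\frac{1}{374} \approx 0.0026738$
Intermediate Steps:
$X = 423$ ($X = 155 - 134 \left(-78 + 76\right) = 155 - -268 = 155 + 268 = 423$)
$\frac{1}{X + g{\left(-231 \right)}} = \frac{1}{423 - 49} = \frac{1}{374}$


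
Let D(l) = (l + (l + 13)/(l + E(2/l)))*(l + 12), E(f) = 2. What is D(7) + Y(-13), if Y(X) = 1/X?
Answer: 20492/117 ≈ 175.15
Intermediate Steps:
D(l) = (12 + l)*(l + (13 + l)/(2 + l)) (D(l) = (l + (l + 13)/(l + 2))*(l + 12) = (l + (13 + l)/(2 + l))*(12 + l) = (12 + l)*(l + (13 + l)/(2 + l)))
D(7) + Y(-13) = (156 + 7**3 + 15*7**2 + 49*7)/(2 + 7) + 1/(-13) = (156 + 343 + 15*49 + 343)/9 - 1/13 = (156 + 343 + 735 + 343)/9 - 1/13 = (1/9)*1577 - 1/13 = 1577/9 - 1/13 = 20492/117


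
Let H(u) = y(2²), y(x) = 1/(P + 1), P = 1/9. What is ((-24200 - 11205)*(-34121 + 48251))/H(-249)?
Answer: -555858500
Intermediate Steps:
P = ⅑ (P = 1*(⅑) = ⅑ ≈ 0.11111)
y(x) = 9/10 (y(x) = 1/(⅑ + 1) = 1/(10/9) = 9/10)
H(u) = 9/10
((-24200 - 11205)*(-34121 + 48251))/H(-249) = ((-24200 - 11205)*(-34121 + 48251))/(9/10) = -35405*14130*(10/9) = -500272650*10/9 = -555858500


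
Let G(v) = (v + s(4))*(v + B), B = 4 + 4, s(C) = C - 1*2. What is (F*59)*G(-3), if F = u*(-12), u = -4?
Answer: -14160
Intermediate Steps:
s(C) = -2 + C (s(C) = C - 2 = -2 + C)
B = 8
G(v) = (2 + v)*(8 + v) (G(v) = (v + (-2 + 4))*(v + 8) = (v + 2)*(8 + v) = (2 + v)*(8 + v))
F = 48 (F = -4*(-12) = 48)
(F*59)*G(-3) = (48*59)*(16 + (-3)² + 10*(-3)) = 2832*(16 + 9 - 30) = 2832*(-5) = -14160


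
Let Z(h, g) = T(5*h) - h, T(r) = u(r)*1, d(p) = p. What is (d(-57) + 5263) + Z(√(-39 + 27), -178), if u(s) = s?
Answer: 5206 + 8*I*√3 ≈ 5206.0 + 13.856*I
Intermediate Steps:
T(r) = r (T(r) = r*1 = r)
Z(h, g) = 4*h (Z(h, g) = 5*h - h = 4*h)
(d(-57) + 5263) + Z(√(-39 + 27), -178) = (-57 + 5263) + 4*√(-39 + 27) = 5206 + 4*√(-12) = 5206 + 4*(2*I*√3) = 5206 + 8*I*√3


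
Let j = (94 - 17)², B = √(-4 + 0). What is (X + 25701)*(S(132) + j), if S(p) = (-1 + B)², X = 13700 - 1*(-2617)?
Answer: 248998668 - 168072*I ≈ 2.49e+8 - 1.6807e+5*I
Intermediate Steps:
X = 16317 (X = 13700 + 2617 = 16317)
B = 2*I (B = √(-4) = 2*I ≈ 2.0*I)
S(p) = (-1 + 2*I)²
j = 5929 (j = 77² = 5929)
(X + 25701)*(S(132) + j) = (16317 + 25701)*((1 - 2*I)² + 5929) = 42018*(5929 + (1 - 2*I)²) = 249124722 + 42018*(1 - 2*I)²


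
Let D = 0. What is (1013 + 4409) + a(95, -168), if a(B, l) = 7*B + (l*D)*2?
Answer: 6087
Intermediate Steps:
a(B, l) = 7*B (a(B, l) = 7*B + (l*0)*2 = 7*B + 0*2 = 7*B + 0 = 7*B)
(1013 + 4409) + a(95, -168) = (1013 + 4409) + 7*95 = 5422 + 665 = 6087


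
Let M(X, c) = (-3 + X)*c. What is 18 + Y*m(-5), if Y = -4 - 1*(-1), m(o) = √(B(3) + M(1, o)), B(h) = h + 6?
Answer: 18 - 3*√19 ≈ 4.9233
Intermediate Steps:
B(h) = 6 + h
M(X, c) = c*(-3 + X)
m(o) = √(9 - 2*o) (m(o) = √((6 + 3) + o*(-3 + 1)) = √(9 + o*(-2)) = √(9 - 2*o))
Y = -3 (Y = -4 + 1 = -3)
18 + Y*m(-5) = 18 - 3*√(9 - 2*(-5)) = 18 - 3*√(9 + 10) = 18 - 3*√19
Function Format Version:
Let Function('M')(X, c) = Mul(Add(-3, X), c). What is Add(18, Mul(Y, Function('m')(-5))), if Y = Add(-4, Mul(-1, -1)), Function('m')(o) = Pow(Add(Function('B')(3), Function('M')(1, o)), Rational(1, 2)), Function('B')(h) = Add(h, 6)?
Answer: Add(18, Mul(-3, Pow(19, Rational(1, 2)))) ≈ 4.9233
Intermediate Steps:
Function('B')(h) = Add(6, h)
Function('M')(X, c) = Mul(c, Add(-3, X))
Function('m')(o) = Pow(Add(9, Mul(-2, o)), Rational(1, 2)) (Function('m')(o) = Pow(Add(Add(6, 3), Mul(o, Add(-3, 1))), Rational(1, 2)) = Pow(Add(9, Mul(o, -2)), Rational(1, 2)) = Pow(Add(9, Mul(-2, o)), Rational(1, 2)))
Y = -3 (Y = Add(-4, 1) = -3)
Add(18, Mul(Y, Function('m')(-5))) = Add(18, Mul(-3, Pow(Add(9, Mul(-2, -5)), Rational(1, 2)))) = Add(18, Mul(-3, Pow(Add(9, 10), Rational(1, 2)))) = Add(18, Mul(-3, Pow(19, Rational(1, 2))))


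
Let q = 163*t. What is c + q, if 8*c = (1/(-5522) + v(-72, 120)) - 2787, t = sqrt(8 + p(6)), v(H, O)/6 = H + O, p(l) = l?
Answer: -13799479/44176 + 163*sqrt(14) ≈ 297.52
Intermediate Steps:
v(H, O) = 6*H + 6*O (v(H, O) = 6*(H + O) = 6*H + 6*O)
t = sqrt(14) (t = sqrt(8 + 6) = sqrt(14) ≈ 3.7417)
c = -13799479/44176 (c = ((1/(-5522) + (6*(-72) + 6*120)) - 2787)/8 = ((-1/5522 + (-432 + 720)) - 2787)/8 = ((-1/5522 + 288) - 2787)/8 = (1590335/5522 - 2787)/8 = (1/8)*(-13799479/5522) = -13799479/44176 ≈ -312.38)
q = 163*sqrt(14) ≈ 609.89
c + q = -13799479/44176 + 163*sqrt(14)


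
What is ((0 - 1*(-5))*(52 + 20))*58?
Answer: 20880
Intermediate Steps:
((0 - 1*(-5))*(52 + 20))*58 = ((0 + 5)*72)*58 = (5*72)*58 = 360*58 = 20880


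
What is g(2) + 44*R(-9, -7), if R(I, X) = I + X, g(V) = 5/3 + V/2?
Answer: -2104/3 ≈ -701.33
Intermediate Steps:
g(V) = 5/3 + V/2 (g(V) = 5*(⅓) + V*(½) = 5/3 + V/2)
g(2) + 44*R(-9, -7) = (5/3 + (½)*2) + 44*(-9 - 7) = (5/3 + 1) + 44*(-16) = 8/3 - 704 = -2104/3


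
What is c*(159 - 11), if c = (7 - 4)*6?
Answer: 2664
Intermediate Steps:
c = 18 (c = 3*6 = 18)
c*(159 - 11) = 18*(159 - 11) = 18*148 = 2664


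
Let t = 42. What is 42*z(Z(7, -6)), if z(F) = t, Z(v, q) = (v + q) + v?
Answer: 1764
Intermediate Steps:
Z(v, q) = q + 2*v (Z(v, q) = (q + v) + v = q + 2*v)
z(F) = 42
42*z(Z(7, -6)) = 42*42 = 1764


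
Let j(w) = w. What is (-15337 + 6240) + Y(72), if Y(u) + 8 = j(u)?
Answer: -9033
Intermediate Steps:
Y(u) = -8 + u
(-15337 + 6240) + Y(72) = (-15337 + 6240) + (-8 + 72) = -9097 + 64 = -9033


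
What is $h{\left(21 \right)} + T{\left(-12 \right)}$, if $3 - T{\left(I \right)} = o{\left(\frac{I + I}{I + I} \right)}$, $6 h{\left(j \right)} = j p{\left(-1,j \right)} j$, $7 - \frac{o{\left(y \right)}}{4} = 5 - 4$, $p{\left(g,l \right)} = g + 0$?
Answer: $- \frac{189}{2} \approx -94.5$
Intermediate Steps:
$p{\left(g,l \right)} = g$
$o{\left(y \right)} = 24$ ($o{\left(y \right)} = 28 - 4 \left(5 - 4\right) = 28 - 4 = 24$)
$h{\left(j \right)} = - \frac{j^{2}}{6}$ ($h{\left(j \right)} = \frac{j \left(-1\right) j}{6} = \frac{- j j}{6} = \frac{\left(-1\right) j^{2}}{6} = - \frac{j^{2}}{6}$)
$T{\left(I \right)} = -21$ ($T{\left(I \right)} = 3 - 24 = -21$)
$h{\left(21 \right)} + T{\left(-12 \right)} = - \frac{21^{2}}{6} - 21 = \left(- \frac{1}{6}\right) 441 - 21 = - \frac{147}{2} - 21 = - \frac{189}{2}$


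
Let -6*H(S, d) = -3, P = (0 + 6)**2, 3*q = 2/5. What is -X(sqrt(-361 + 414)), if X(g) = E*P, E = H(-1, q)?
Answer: -18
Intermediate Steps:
q = 2/15 (q = (2/5)/3 = (2*(1/5))/3 = (1/3)*(2/5) = 2/15 ≈ 0.13333)
P = 36 (P = 6**2 = 36)
H(S, d) = 1/2 (H(S, d) = -1/6*(-3) = 1/2)
E = 1/2 ≈ 0.50000
X(g) = 18 (X(g) = (1/2)*36 = 18)
-X(sqrt(-361 + 414)) = -1*18 = -18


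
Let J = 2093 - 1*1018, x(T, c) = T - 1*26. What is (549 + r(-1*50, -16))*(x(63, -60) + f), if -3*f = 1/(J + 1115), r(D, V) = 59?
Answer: 73899056/3285 ≈ 22496.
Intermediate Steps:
x(T, c) = -26 + T (x(T, c) = T - 26 = -26 + T)
J = 1075 (J = 2093 - 1018 = 1075)
f = -1/6570 (f = -1/(3*(1075 + 1115)) = -1/3/2190 = -1/3*1/2190 = -1/6570 ≈ -0.00015221)
(549 + r(-1*50, -16))*(x(63, -60) + f) = (549 + 59)*((-26 + 63) - 1/6570) = 608*(37 - 1/6570) = 608*(243089/6570) = 73899056/3285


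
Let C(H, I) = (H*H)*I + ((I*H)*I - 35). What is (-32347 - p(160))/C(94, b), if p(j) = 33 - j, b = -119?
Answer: -2148/18641 ≈ -0.11523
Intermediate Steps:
C(H, I) = -35 + H*I² + I*H² (C(H, I) = H²*I + ((H*I)*I - 35) = I*H² + (H*I² - 35) = I*H² + (-35 + H*I²) = -35 + H*I² + I*H²)
(-32347 - p(160))/C(94, b) = (-32347 - (33 - 1*160))/(-35 + 94*(-119)² - 119*94²) = (-32347 - (33 - 160))/(-35 + 94*14161 - 119*8836) = (-32347 - 1*(-127))/(-35 + 1331134 - 1051484) = (-32347 + 127)/279615 = -32220*1/279615 = -2148/18641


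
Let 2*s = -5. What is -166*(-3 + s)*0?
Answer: 0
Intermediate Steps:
s = -5/2 (s = (½)*(-5) = -5/2 ≈ -2.5000)
-166*(-3 + s)*0 = -166*(-3 - 5/2)*0 = -(-913)*0 = -166*0 = 0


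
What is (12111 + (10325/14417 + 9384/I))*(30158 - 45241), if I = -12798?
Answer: -5617368012914264/30751461 ≈ -1.8267e+8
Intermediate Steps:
(12111 + (10325/14417 + 9384/I))*(30158 - 45241) = (12111 + (10325/14417 + 9384/(-12798)))*(30158 - 45241) = (12111 + (10325*(1/14417) + 9384*(-1/12798)))*(-15083) = (12111 + (10325/14417 - 1564/2133))*(-15083) = (12111 - 524963/30751461)*(-15083) = (372430419208/30751461)*(-15083) = -5617368012914264/30751461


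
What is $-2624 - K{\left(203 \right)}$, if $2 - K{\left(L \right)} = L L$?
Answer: $38583$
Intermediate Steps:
$K{\left(L \right)} = 2 - L^{2}$ ($K{\left(L \right)} = 2 - L L = 2 - L^{2}$)
$-2624 - K{\left(203 \right)} = -2624 - \left(2 - 203^{2}\right) = -2624 - \left(2 - 41209\right) = -2624 - -41207 = -2624 + 41207 = 38583$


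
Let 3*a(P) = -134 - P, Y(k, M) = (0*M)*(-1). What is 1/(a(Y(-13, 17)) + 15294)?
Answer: 3/45748 ≈ 6.5577e-5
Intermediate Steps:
Y(k, M) = 0 (Y(k, M) = 0*(-1) = 0)
a(P) = -134/3 - P/3 (a(P) = (-134 - P)/3 = -134/3 - P/3)
1/(a(Y(-13, 17)) + 15294) = 1/((-134/3 - 1/3*0) + 15294) = 1/((-134/3 + 0) + 15294) = 1/(-134/3 + 15294) = 1/(45748/3) = 3/45748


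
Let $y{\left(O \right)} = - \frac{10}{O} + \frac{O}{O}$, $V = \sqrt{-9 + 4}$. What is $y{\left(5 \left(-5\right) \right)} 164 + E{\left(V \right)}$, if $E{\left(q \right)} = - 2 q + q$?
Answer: $\frac{1148}{5} - i \sqrt{5} \approx 229.6 - 2.2361 i$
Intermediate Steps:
$V = i \sqrt{5}$ ($V = \sqrt{-5} = i \sqrt{5} \approx 2.2361 i$)
$E{\left(q \right)} = - q$
$y{\left(O \right)} = 1 - \frac{10}{O}$ ($y{\left(O \right)} = - \frac{10}{O} + 1 = 1 - \frac{10}{O}$)
$y{\left(5 \left(-5\right) \right)} 164 + E{\left(V \right)} = \frac{-10 + 5 \left(-5\right)}{5 \left(-5\right)} 164 - i \sqrt{5} = \frac{-10 - 25}{-25} \cdot 164 - i \sqrt{5} = \left(- \frac{1}{25}\right) \left(-35\right) 164 - i \sqrt{5} = \frac{7}{5} \cdot 164 - i \sqrt{5} = \frac{1148}{5} - i \sqrt{5}$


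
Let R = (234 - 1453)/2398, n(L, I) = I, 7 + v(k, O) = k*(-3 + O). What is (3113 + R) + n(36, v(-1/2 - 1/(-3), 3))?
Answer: 7446969/2398 ≈ 3105.5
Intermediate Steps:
v(k, O) = -7 + k*(-3 + O)
R = -1219/2398 (R = -1219*1/2398 = -1219/2398 ≈ -0.50834)
(3113 + R) + n(36, v(-1/2 - 1/(-3), 3)) = (3113 - 1219/2398) + (-7 - 3*(-1/2 - 1/(-3)) + 3*(-1/2 - 1/(-3))) = 7463755/2398 + (-7 - 3*(-1*1/2 - 1*(-1/3)) + 3*(-1*1/2 - 1*(-1/3))) = 7463755/2398 + (-7 - 3*(-1/2 + 1/3) + 3*(-1/2 + 1/3)) = 7463755/2398 + (-7 - 3*(-1/6) + 3*(-1/6)) = 7463755/2398 + (-7 + 1/2 - 1/2) = 7463755/2398 - 7 = 7446969/2398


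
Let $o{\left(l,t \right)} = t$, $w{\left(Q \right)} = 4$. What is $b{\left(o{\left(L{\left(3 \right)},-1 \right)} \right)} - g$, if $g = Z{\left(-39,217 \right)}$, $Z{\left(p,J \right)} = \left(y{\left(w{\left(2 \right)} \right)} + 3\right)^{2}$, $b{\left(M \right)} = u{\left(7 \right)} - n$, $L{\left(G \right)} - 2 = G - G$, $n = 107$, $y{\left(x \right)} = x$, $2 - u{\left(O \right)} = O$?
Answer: $-161$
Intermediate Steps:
$u{\left(O \right)} = 2 - O$
$L{\left(G \right)} = 2$ ($L{\left(G \right)} = 2 + \left(G - G\right) = 2 + 0 = 2$)
$b{\left(M \right)} = -112$ ($b{\left(M \right)} = \left(2 - 7\right) - 107 = -5 - 107 = -112$)
$Z{\left(p,J \right)} = 49$ ($Z{\left(p,J \right)} = \left(4 + 3\right)^{2} = 7^{2} = 49$)
$g = 49$
$b{\left(o{\left(L{\left(3 \right)},-1 \right)} \right)} - g = -112 - 49 = -161$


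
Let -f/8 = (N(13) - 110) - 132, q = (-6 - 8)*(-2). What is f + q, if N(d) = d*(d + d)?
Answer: -740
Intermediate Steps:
N(d) = 2*d² (N(d) = d*(2*d) = 2*d²)
q = 28 (q = -14*(-2) = 28)
f = -768 (f = -8*((2*13² - 110) - 132) = -8*((2*169 - 110) - 132) = -8*((338 - 110) - 132) = -8*(228 - 132) = -8*96 = -768)
f + q = -768 + 28 = -740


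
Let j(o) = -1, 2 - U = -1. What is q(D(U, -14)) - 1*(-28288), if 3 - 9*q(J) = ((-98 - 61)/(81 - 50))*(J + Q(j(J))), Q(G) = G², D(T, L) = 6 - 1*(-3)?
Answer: 877115/31 ≈ 28294.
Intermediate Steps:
U = 3 (U = 2 - 1*(-1) = 2 + 1 = 3)
D(T, L) = 9 (D(T, L) = 6 + 3 = 9)
q(J) = 28/31 + 53*J/93 (q(J) = ⅓ - (-98 - 61)/(81 - 50)*(J + (-1)²)/9 = ⅓ - (-159/31)*(J + 1)/9 = ⅓ - (-159*1/31)*(1 + J)/9 = ⅓ - (-53)*(1 + J)/93 = ⅓ - (-159/31 - 159*J/31)/9 = ⅓ + (53/93 + 53*J/93) = 28/31 + 53*J/93)
q(D(U, -14)) - 1*(-28288) = (28/31 + (53/93)*9) - 1*(-28288) = (28/31 + 159/31) + 28288 = 187/31 + 28288 = 877115/31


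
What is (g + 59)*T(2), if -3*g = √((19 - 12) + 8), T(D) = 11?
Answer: 649 - 11*√15/3 ≈ 634.80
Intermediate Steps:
g = -√15/3 (g = -√((19 - 12) + 8)/3 = -√(7 + 8)/3 = -√15/3 ≈ -1.2910)
(g + 59)*T(2) = (-√15/3 + 59)*11 = (59 - √15/3)*11 = 649 - 11*√15/3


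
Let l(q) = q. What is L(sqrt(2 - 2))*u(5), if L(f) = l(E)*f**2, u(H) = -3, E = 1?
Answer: 0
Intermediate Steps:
L(f) = f**2 (L(f) = 1*f**2 = f**2)
L(sqrt(2 - 2))*u(5) = (sqrt(2 - 2))**2*(-3) = (sqrt(0))**2*(-3) = 0**2*(-3) = 0*(-3) = 0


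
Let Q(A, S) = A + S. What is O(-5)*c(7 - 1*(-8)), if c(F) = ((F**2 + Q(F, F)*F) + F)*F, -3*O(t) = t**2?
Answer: -86250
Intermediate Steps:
O(t) = -t**2/3
c(F) = F*(F + 3*F**2) (c(F) = ((F**2 + (F + F)*F) + F)*F = ((F**2 + (2*F)*F) + F)*F = ((F**2 + 2*F**2) + F)*F = (3*F**2 + F)*F = (F + 3*F**2)*F = F*(F + 3*F**2))
O(-5)*c(7 - 1*(-8)) = (-1/3*(-5)**2)*((7 - 1*(-8))**2*(1 + 3*(7 - 1*(-8)))) = (-1/3*25)*((7 + 8)**2*(1 + 3*(7 + 8))) = -25*15**2*(1 + 3*15)/3 = -1875*(1 + 45) = -1875*46 = -25/3*10350 = -86250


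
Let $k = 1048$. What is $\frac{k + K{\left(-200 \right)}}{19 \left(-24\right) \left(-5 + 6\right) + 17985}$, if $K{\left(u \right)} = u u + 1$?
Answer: $\frac{13683}{5843} \approx 2.3418$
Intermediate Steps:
$K{\left(u \right)} = 1 + u^{2}$ ($K{\left(u \right)} = u^{2} + 1 = 1 + u^{2}$)
$\frac{k + K{\left(-200 \right)}}{19 \left(-24\right) \left(-5 + 6\right) + 17985} = \frac{1048 + \left(1 + \left(-200\right)^{2}\right)}{19 \left(-24\right) \left(-5 + 6\right) + 17985} = \frac{1048 + \left(1 + 40000\right)}{\left(-456\right) 1 + 17985} = \frac{1048 + 40001}{-456 + 17985} = \frac{41049}{17529} = 41049 \cdot \frac{1}{17529} = \frac{13683}{5843}$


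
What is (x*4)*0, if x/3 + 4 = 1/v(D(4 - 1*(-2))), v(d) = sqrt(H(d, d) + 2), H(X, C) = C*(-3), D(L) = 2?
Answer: 0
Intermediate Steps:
H(X, C) = -3*C
v(d) = sqrt(2 - 3*d) (v(d) = sqrt(-3*d + 2) = sqrt(2 - 3*d))
x = -12 - 3*I/2 (x = -12 + 3/(sqrt(2 - 3*2)) = -12 + 3/(sqrt(2 - 6)) = -12 + 3/(sqrt(-4)) = -12 + 3/((2*I)) = -12 + 3*(-I/2) = -12 - 3*I/2 ≈ -12.0 - 1.5*I)
(x*4)*0 = ((-12 - 3*I/2)*4)*0 = (-48 - 6*I)*0 = 0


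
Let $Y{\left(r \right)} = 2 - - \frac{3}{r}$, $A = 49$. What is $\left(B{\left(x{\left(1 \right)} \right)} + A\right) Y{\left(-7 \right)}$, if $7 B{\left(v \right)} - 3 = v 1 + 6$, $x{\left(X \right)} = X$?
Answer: $\frac{3883}{49} \approx 79.245$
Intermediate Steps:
$Y{\left(r \right)} = 2 + \frac{3}{r}$
$B{\left(v \right)} = \frac{9}{7} + \frac{v}{7}$ ($B{\left(v \right)} = \frac{3}{7} + \frac{v 1 + 6}{7} = \frac{3}{7} + \frac{v + 6}{7} = \frac{3}{7} + \frac{6 + v}{7} = \frac{3}{7} + \left(\frac{6}{7} + \frac{v}{7}\right) = \frac{9}{7} + \frac{v}{7}$)
$\left(B{\left(x{\left(1 \right)} \right)} + A\right) Y{\left(-7 \right)} = \left(\left(\frac{9}{7} + \frac{1}{7} \cdot 1\right) + 49\right) \left(2 + \frac{3}{-7}\right) = \left(\left(\frac{9}{7} + \frac{1}{7}\right) + 49\right) \left(2 + 3 \left(- \frac{1}{7}\right)\right) = \left(\frac{10}{7} + 49\right) \left(2 - \frac{3}{7}\right) = \frac{353}{7} \cdot \frac{11}{7} = \frac{3883}{49}$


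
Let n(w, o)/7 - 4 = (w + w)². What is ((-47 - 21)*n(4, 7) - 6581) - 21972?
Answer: -60921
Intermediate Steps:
n(w, o) = 28 + 28*w² (n(w, o) = 28 + 7*(w + w)² = 28 + 7*(2*w)² = 28 + 7*(4*w²) = 28 + 28*w²)
((-47 - 21)*n(4, 7) - 6581) - 21972 = ((-47 - 21)*(28 + 28*4²) - 6581) - 21972 = (-68*(28 + 28*16) - 6581) - 21972 = (-68*(28 + 448) - 6581) - 21972 = (-68*476 - 6581) - 21972 = (-32368 - 6581) - 21972 = -38949 - 21972 = -60921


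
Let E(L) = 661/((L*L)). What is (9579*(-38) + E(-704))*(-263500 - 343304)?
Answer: 2487968314148661/11264 ≈ 2.2088e+11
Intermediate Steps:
E(L) = 661/L² (E(L) = 661/(L²) = 661/L²)
(9579*(-38) + E(-704))*(-263500 - 343304) = (9579*(-38) + 661/(-704)²)*(-263500 - 343304) = (-364002 + 661*(1/495616))*(-606804) = (-364002 + 661/495616)*(-606804) = -180405214571/495616*(-606804) = 2487968314148661/11264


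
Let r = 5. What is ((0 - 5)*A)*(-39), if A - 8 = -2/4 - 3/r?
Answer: 2691/2 ≈ 1345.5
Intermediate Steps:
A = 69/10 (A = 8 + (-2/4 - 3/5) = 8 + (-2*¼ - 3*⅕) = 8 + (-½ - ⅗) = 8 - 11/10 = 69/10 ≈ 6.9000)
((0 - 5)*A)*(-39) = ((0 - 5)*(69/10))*(-39) = -5*69/10*(-39) = -69/2*(-39) = 2691/2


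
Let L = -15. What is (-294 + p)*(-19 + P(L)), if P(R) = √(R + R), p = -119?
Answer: 7847 - 413*I*√30 ≈ 7847.0 - 2262.1*I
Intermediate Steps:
P(R) = √2*√R (P(R) = √(2*R) = √2*√R)
(-294 + p)*(-19 + P(L)) = (-294 - 119)*(-19 + √2*√(-15)) = -413*(-19 + √2*(I*√15)) = -413*(-19 + I*√30) = 7847 - 413*I*√30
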